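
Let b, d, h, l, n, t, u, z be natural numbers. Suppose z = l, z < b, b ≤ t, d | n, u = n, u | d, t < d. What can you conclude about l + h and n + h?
l + h < n + h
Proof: From z = l and z < b, l < b. u = n and u | d, thus n | d. d | n, so d = n. Since t < d, t < n. Since b ≤ t, b < n. l < b, so l < n. Then l + h < n + h.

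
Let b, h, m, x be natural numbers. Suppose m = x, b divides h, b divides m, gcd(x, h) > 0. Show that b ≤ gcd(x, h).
m = x and b divides m, so b divides x. b divides h, so b divides gcd(x, h). Since gcd(x, h) > 0, b ≤ gcd(x, h).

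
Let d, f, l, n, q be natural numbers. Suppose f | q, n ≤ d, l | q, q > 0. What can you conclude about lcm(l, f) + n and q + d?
lcm(l, f) + n ≤ q + d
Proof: l | q and f | q, hence lcm(l, f) | q. Because q > 0, lcm(l, f) ≤ q. Since n ≤ d, lcm(l, f) + n ≤ q + d.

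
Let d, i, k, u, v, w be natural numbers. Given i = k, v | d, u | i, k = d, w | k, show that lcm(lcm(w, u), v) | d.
i = k and u | i, hence u | k. Since w | k, lcm(w, u) | k. Since k = d, lcm(w, u) | d. v | d, so lcm(lcm(w, u), v) | d.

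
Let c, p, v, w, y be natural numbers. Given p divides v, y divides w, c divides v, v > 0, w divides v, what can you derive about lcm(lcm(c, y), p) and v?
lcm(lcm(c, y), p) ≤ v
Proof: y divides w and w divides v, hence y divides v. Since c divides v, lcm(c, y) divides v. From p divides v, lcm(lcm(c, y), p) divides v. Since v > 0, lcm(lcm(c, y), p) ≤ v.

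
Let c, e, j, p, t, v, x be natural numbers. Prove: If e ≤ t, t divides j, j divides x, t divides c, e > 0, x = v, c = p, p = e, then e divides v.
c = p and p = e, thus c = e. t divides c, so t divides e. Since e > 0, t ≤ e. From e ≤ t, t = e. t divides j and j divides x, therefore t divides x. From x = v, t divides v. Since t = e, e divides v.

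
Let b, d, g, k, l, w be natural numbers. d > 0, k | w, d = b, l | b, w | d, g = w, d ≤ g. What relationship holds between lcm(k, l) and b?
lcm(k, l) | b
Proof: Because w | d and d > 0, w ≤ d. g = w and d ≤ g, so d ≤ w. w ≤ d, so w = d. Because d = b, w = b. Since k | w, k | b. Since l | b, lcm(k, l) | b.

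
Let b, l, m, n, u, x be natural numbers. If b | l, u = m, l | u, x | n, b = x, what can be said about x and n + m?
x | n + m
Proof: b | l and l | u, hence b | u. u = m, so b | m. From b = x, x | m. Since x | n, x | n + m.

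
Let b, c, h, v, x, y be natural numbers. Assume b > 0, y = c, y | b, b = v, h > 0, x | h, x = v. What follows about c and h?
c ≤ h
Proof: y | b and b > 0, so y ≤ b. Since y = c, c ≤ b. Since b = v, c ≤ v. x = v and x | h, therefore v | h. h > 0, so v ≤ h. c ≤ v, so c ≤ h.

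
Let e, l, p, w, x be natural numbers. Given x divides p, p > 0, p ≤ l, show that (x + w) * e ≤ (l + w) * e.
Since x divides p and p > 0, x ≤ p. Because p ≤ l, x ≤ l. Then x + w ≤ l + w. By multiplying by a non-negative, (x + w) * e ≤ (l + w) * e.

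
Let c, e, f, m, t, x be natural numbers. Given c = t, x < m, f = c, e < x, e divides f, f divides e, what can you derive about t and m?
t < m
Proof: e divides f and f divides e, thus e = f. Since f = c, e = c. c = t, so e = t. e < x, so t < x. x < m, so t < m.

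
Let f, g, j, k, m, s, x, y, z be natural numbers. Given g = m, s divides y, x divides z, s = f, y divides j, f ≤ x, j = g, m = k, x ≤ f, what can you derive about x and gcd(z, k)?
x divides gcd(z, k)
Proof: From f ≤ x and x ≤ f, f = x. s = f, so s = x. Because g = m and m = k, g = k. j = g and y divides j, thus y divides g. Since s divides y, s divides g. Since g = k, s divides k. s = x, so x divides k. Since x divides z, x divides gcd(z, k).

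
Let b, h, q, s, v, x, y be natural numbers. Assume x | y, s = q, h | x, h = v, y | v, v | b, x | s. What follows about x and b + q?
x | b + q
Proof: Because h = v and h | x, v | x. Because x | y and y | v, x | v. v | x, so v = x. Since v | b, x | b. s = q and x | s, thus x | q. Since x | b, x | b + q.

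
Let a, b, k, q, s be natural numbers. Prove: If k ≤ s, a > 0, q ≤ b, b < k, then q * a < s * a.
b < k and k ≤ s, hence b < s. Since q ≤ b, q < s. Because a > 0, q * a < s * a.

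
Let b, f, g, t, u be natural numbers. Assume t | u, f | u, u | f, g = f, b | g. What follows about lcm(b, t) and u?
lcm(b, t) | u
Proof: f | u and u | f, therefore f = u. Since g = f, g = u. b | g, so b | u. t | u, so lcm(b, t) | u.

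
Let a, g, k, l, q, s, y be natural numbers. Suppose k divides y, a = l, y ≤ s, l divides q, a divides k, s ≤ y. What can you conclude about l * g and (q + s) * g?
l * g divides (q + s) * g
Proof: Since y ≤ s and s ≤ y, y = s. a divides k and k divides y, therefore a divides y. Since a = l, l divides y. y = s, so l divides s. l divides q, so l divides q + s. Then l * g divides (q + s) * g.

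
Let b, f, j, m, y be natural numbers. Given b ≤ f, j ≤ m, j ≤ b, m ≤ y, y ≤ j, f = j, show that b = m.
f = j and b ≤ f, so b ≤ j. From j ≤ b, b = j. From m ≤ y and y ≤ j, m ≤ j. From j ≤ m, j = m. b = j, so b = m.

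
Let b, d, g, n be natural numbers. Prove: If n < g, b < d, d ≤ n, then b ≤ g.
Because d ≤ n and n < g, d < g. b < d, so b < g. Then b ≤ g.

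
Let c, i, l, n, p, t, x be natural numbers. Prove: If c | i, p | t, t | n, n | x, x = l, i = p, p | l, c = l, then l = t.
i = p and c | i, therefore c | p. c = l, so l | p. Since p | l, p = l. Since p | t, l | t. Since x = l and n | x, n | l. From t | n, t | l. l | t, so l = t.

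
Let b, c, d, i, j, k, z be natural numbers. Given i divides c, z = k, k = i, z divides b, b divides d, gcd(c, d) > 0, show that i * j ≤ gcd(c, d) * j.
Because z = k and k = i, z = i. z divides b and b divides d, thus z divides d. Since z = i, i divides d. i divides c, so i divides gcd(c, d). gcd(c, d) > 0, so i ≤ gcd(c, d). By multiplying by a non-negative, i * j ≤ gcd(c, d) * j.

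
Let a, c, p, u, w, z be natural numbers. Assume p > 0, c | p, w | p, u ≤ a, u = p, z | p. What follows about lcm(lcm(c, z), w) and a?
lcm(lcm(c, z), w) ≤ a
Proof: c | p and z | p, so lcm(c, z) | p. Since w | p, lcm(lcm(c, z), w) | p. Since p > 0, lcm(lcm(c, z), w) ≤ p. u = p and u ≤ a, thus p ≤ a. Since lcm(lcm(c, z), w) ≤ p, lcm(lcm(c, z), w) ≤ a.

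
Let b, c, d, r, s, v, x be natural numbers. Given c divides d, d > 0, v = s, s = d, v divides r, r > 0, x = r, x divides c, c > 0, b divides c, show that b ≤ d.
Since c divides d and d > 0, c ≤ d. From v = s and s = d, v = d. v divides r and r > 0, hence v ≤ r. Since v = d, d ≤ r. x = r and x divides c, thus r divides c. Since c > 0, r ≤ c. d ≤ r, so d ≤ c. Since c ≤ d, c = d. Because b divides c and c > 0, b ≤ c. c = d, so b ≤ d.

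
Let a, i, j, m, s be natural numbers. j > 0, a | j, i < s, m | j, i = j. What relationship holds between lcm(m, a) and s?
lcm(m, a) < s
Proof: m | j and a | j, therefore lcm(m, a) | j. Since j > 0, lcm(m, a) ≤ j. From i = j and i < s, j < s. lcm(m, a) ≤ j, so lcm(m, a) < s.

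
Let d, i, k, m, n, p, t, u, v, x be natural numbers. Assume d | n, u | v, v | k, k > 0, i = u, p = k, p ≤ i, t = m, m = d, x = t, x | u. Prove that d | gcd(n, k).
u | v and v | k, thus u | k. k > 0, so u ≤ k. p = k and p ≤ i, therefore k ≤ i. Because i = u, k ≤ u. From u ≤ k, u = k. t = m and m = d, thus t = d. x = t and x | u, so t | u. Since t = d, d | u. Since u = k, d | k. d | n, so d | gcd(n, k).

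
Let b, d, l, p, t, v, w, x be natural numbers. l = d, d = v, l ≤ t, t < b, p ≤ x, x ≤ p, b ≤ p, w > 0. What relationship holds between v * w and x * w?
v * w < x * w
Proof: Since l = d and d = v, l = v. Since l ≤ t, v ≤ t. p ≤ x and x ≤ p, hence p = x. Since b ≤ p, b ≤ x. t < b, so t < x. Since v ≤ t, v < x. Combined with w > 0, by multiplying by a positive, v * w < x * w.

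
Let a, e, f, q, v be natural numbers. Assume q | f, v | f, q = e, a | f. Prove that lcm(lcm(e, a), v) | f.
q = e and q | f, thus e | f. From a | f, lcm(e, a) | f. Since v | f, lcm(lcm(e, a), v) | f.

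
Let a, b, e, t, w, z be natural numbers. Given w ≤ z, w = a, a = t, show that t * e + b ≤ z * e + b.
Since w = a and w ≤ z, a ≤ z. a = t, so t ≤ z. Then t * e ≤ z * e. Then t * e + b ≤ z * e + b.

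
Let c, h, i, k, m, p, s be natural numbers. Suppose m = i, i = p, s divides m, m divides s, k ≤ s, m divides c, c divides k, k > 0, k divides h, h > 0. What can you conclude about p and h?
p ≤ h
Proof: m = i and i = p, thus m = p. s divides m and m divides s, thus s = m. k ≤ s, so k ≤ m. m divides c and c divides k, hence m divides k. k > 0, so m ≤ k. k ≤ m, so k = m. k divides h, so m divides h. h > 0, so m ≤ h. m = p, so p ≤ h.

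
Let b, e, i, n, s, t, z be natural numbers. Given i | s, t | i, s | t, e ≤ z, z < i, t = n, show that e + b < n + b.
Since i | s and s | t, i | t. t | i, so i = t. t = n, so i = n. Because e ≤ z and z < i, e < i. i = n, so e < n. Then e + b < n + b.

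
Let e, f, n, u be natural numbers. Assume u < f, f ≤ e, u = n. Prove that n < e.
u < f and f ≤ e, hence u < e. u = n, so n < e.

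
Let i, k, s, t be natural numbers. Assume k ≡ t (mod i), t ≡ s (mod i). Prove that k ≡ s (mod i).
k ≡ t (mod i) and t ≡ s (mod i). By transitivity, k ≡ s (mod i).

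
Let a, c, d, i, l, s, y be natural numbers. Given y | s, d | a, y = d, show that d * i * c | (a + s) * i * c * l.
y = d and y | s, therefore d | s. d | a, so d | a + s. Then d * i | (a + s) * i. Then d * i * c | (a + s) * i * c. Then d * i * c | (a + s) * i * c * l.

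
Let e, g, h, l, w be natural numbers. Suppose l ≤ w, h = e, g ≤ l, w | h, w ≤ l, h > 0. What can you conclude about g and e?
g ≤ e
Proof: w ≤ l and l ≤ w, hence w = l. w | h and h > 0, hence w ≤ h. Since h = e, w ≤ e. Since w = l, l ≤ e. From g ≤ l, g ≤ e.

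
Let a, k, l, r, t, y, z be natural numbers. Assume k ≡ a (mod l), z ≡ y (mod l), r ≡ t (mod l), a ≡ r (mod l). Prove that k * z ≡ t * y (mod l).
k ≡ a (mod l) and a ≡ r (mod l), so k ≡ r (mod l). r ≡ t (mod l), so k ≡ t (mod l). z ≡ y (mod l), so k * z ≡ t * y (mod l).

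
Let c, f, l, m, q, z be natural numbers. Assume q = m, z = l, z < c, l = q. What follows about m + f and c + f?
m + f < c + f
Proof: z = l and l = q, so z = q. Since q = m, z = m. z < c, so m < c. Then m + f < c + f.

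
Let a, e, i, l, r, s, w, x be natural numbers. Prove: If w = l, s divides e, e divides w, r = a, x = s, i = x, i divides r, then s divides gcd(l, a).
s divides e and e divides w, therefore s divides w. Since w = l, s divides l. i = x and i divides r, therefore x divides r. Since x = s, s divides r. Since r = a, s divides a. Since s divides l, s divides gcd(l, a).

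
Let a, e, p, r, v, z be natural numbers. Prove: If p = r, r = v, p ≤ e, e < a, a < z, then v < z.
Since p = r and r = v, p = v. From p ≤ e and e < a, p < a. Since p = v, v < a. Since a < z, v < z.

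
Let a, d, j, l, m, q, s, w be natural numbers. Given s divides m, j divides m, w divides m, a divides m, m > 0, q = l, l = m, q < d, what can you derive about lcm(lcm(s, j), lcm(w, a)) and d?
lcm(lcm(s, j), lcm(w, a)) < d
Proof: s divides m and j divides m, thus lcm(s, j) divides m. Since w divides m and a divides m, lcm(w, a) divides m. lcm(s, j) divides m, so lcm(lcm(s, j), lcm(w, a)) divides m. Because m > 0, lcm(lcm(s, j), lcm(w, a)) ≤ m. q = l and l = m, thus q = m. Because q < d, m < d. Since lcm(lcm(s, j), lcm(w, a)) ≤ m, lcm(lcm(s, j), lcm(w, a)) < d.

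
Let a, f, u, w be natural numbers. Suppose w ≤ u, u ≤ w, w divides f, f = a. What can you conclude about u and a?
u divides a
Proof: w ≤ u and u ≤ w, therefore w = u. f = a and w divides f, so w divides a. Since w = u, u divides a.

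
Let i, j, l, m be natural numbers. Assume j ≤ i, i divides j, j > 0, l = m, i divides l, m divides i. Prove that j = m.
From i divides j and j > 0, i ≤ j. j ≤ i, so j = i. l = m and i divides l, thus i divides m. Since m divides i, i = m. Since j = i, j = m.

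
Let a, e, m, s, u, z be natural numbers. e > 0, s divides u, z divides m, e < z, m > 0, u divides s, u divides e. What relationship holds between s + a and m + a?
s + a < m + a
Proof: u divides s and s divides u, hence u = s. Because u divides e and e > 0, u ≤ e. u = s, so s ≤ e. z divides m and m > 0, hence z ≤ m. From e < z, e < m. Since s ≤ e, s < m. Then s + a < m + a.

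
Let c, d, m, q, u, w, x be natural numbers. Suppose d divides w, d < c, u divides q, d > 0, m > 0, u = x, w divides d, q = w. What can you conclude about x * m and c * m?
x * m < c * m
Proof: w divides d and d divides w, therefore w = d. q = w, so q = d. u divides q, so u divides d. Since u = x, x divides d. d > 0, so x ≤ d. d < c, so x < c. From m > 0, by multiplying by a positive, x * m < c * m.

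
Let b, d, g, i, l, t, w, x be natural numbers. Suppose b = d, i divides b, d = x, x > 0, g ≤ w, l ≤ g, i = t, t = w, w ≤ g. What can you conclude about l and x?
l ≤ x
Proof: From w ≤ g and g ≤ w, w = g. Because b = d and d = x, b = x. From i = t and i divides b, t divides b. t = w, so w divides b. Since b = x, w divides x. Since x > 0, w ≤ x. w = g, so g ≤ x. Since l ≤ g, l ≤ x.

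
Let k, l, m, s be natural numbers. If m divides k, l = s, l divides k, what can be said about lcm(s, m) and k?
lcm(s, m) divides k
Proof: From l = s and l divides k, s divides k. m divides k, so lcm(s, m) divides k.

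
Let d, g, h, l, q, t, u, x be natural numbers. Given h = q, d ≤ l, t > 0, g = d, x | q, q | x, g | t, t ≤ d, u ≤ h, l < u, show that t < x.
q | x and x | q, therefore q = x. Because g = d and g | t, d | t. t > 0, so d ≤ t. t ≤ d, so d = t. d ≤ l, so t ≤ l. h = q and u ≤ h, therefore u ≤ q. Since l < u, l < q. t ≤ l, so t < q. q = x, so t < x.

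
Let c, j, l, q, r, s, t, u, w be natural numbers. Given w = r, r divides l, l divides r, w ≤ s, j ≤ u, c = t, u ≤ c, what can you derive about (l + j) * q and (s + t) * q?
(l + j) * q ≤ (s + t) * q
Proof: r divides l and l divides r, so r = l. Since w = r, w = l. w ≤ s, so l ≤ s. c = t and u ≤ c, thus u ≤ t. j ≤ u, so j ≤ t. Because l ≤ s, l + j ≤ s + t. By multiplying by a non-negative, (l + j) * q ≤ (s + t) * q.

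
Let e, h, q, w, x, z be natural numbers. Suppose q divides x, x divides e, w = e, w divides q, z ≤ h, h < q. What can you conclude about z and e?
z < e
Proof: Since q divides x and x divides e, q divides e. Since w = e and w divides q, e divides q. Since q divides e, q = e. Because z ≤ h and h < q, z < q. Since q = e, z < e.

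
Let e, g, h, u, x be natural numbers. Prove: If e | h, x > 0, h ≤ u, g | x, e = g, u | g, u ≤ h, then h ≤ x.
e = g and e | h, thus g | h. u ≤ h and h ≤ u, therefore u = h. Since u | g, h | g. g | h, so g = h. From g | x and x > 0, g ≤ x. g = h, so h ≤ x.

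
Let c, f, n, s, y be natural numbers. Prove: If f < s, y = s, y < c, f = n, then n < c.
Since f = n and f < s, n < s. From y = s and y < c, s < c. Since n < s, n < c.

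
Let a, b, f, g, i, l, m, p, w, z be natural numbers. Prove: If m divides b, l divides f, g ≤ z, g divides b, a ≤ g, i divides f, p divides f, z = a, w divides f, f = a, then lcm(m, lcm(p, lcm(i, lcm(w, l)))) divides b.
Because w divides f and l divides f, lcm(w, l) divides f. i divides f, so lcm(i, lcm(w, l)) divides f. Since p divides f, lcm(p, lcm(i, lcm(w, l))) divides f. f = a, so lcm(p, lcm(i, lcm(w, l))) divides a. Since z = a and g ≤ z, g ≤ a. From a ≤ g, g = a. g divides b, so a divides b. lcm(p, lcm(i, lcm(w, l))) divides a, so lcm(p, lcm(i, lcm(w, l))) divides b. m divides b, so lcm(m, lcm(p, lcm(i, lcm(w, l)))) divides b.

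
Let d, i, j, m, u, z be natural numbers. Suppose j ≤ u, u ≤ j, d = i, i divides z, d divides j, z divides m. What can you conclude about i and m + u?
i divides m + u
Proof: i divides z and z divides m, therefore i divides m. j ≤ u and u ≤ j, so j = u. d divides j, so d divides u. d = i, so i divides u. i divides m, so i divides m + u.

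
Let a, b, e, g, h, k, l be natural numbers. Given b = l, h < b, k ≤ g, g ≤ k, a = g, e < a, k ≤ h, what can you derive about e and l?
e < l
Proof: g ≤ k and k ≤ g, thus g = k. a = g, so a = k. e < a, so e < k. Because k ≤ h, e < h. b = l and h < b, therefore h < l. Since e < h, e < l.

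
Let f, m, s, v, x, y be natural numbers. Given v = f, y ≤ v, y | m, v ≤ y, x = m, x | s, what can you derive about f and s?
f | s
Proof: y ≤ v and v ≤ y, therefore y = v. Since v = f, y = f. y | m, so f | m. x = m and x | s, hence m | s. f | m, so f | s.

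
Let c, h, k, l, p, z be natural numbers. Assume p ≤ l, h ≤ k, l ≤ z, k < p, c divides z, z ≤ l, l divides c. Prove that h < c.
z ≤ l and l ≤ z, so z = l. Since c divides z, c divides l. l divides c, so l = c. k < p and p ≤ l, thus k < l. Since h ≤ k, h < l. Since l = c, h < c.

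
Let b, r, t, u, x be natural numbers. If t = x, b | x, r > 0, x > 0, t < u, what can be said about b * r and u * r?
b * r < u * r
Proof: b | x and x > 0, thus b ≤ x. Since t = x and t < u, x < u. Since b ≤ x, b < u. From r > 0, b * r < u * r.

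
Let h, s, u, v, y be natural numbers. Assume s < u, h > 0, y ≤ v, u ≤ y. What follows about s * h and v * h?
s * h < v * h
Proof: s < u and u ≤ y, so s < y. y ≤ v, so s < v. Since h > 0, by multiplying by a positive, s * h < v * h.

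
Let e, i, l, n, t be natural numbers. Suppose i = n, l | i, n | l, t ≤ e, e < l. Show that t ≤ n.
Since i = n and l | i, l | n. Since n | l, l = n. t ≤ e and e < l, hence t < l. From l = n, t < n. Then t ≤ n.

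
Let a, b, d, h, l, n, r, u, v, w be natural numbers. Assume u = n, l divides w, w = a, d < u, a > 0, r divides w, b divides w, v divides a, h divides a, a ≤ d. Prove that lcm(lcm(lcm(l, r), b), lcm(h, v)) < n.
l divides w and r divides w, therefore lcm(l, r) divides w. Since b divides w, lcm(lcm(l, r), b) divides w. Because w = a, lcm(lcm(l, r), b) divides a. h divides a and v divides a, therefore lcm(h, v) divides a. Because lcm(lcm(l, r), b) divides a, lcm(lcm(lcm(l, r), b), lcm(h, v)) divides a. From a > 0, lcm(lcm(lcm(l, r), b), lcm(h, v)) ≤ a. a ≤ d and d < u, so a < u. u = n, so a < n. lcm(lcm(lcm(l, r), b), lcm(h, v)) ≤ a, so lcm(lcm(lcm(l, r), b), lcm(h, v)) < n.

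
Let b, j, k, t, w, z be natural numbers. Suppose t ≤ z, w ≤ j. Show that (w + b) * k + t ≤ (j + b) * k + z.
Because w ≤ j, w + b ≤ j + b. Then (w + b) * k ≤ (j + b) * k. t ≤ z, so (w + b) * k + t ≤ (j + b) * k + z.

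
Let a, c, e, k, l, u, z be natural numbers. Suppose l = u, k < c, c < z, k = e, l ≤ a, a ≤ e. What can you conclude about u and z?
u < z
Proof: l = u and l ≤ a, thus u ≤ a. a ≤ e, so u ≤ e. k < c and c < z, therefore k < z. k = e, so e < z. Since u ≤ e, u < z.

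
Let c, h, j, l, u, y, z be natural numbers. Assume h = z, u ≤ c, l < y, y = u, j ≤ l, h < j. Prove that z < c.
From j ≤ l and l < y, j < y. h < j, so h < y. From h = z, z < y. Since y = u, z < u. u ≤ c, so z < c.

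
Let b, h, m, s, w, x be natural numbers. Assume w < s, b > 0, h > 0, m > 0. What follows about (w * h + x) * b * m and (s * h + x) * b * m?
(w * h + x) * b * m < (s * h + x) * b * m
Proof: Since w < s and h > 0, w * h < s * h. Then w * h + x < s * h + x. Because b > 0, (w * h + x) * b < (s * h + x) * b. m > 0, so (w * h + x) * b * m < (s * h + x) * b * m.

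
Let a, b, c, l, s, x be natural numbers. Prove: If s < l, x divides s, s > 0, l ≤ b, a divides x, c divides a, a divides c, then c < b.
a divides c and c divides a, thus a = c. a divides x and x divides s, thus a divides s. Since a = c, c divides s. s > 0, so c ≤ s. Because s < l and l ≤ b, s < b. c ≤ s, so c < b.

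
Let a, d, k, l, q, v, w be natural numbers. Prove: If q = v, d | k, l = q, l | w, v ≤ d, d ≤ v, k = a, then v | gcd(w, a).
Since l = q and q = v, l = v. Since l | w, v | w. From d ≤ v and v ≤ d, d = v. Since k = a and d | k, d | a. Since d = v, v | a. Since v | w, v | gcd(w, a).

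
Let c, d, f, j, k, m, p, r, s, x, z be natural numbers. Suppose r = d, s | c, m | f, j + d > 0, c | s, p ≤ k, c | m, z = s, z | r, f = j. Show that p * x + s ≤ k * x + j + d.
p ≤ k, therefore p * x ≤ k * x. Since c | s and s | c, c = s. Since c | m and m | f, c | f. f = j, so c | j. c = s, so s | j. From z = s and z | r, s | r. r = d, so s | d. Since s | j, s | j + d. From j + d > 0, s ≤ j + d. Since p * x ≤ k * x, p * x + s ≤ k * x + j + d.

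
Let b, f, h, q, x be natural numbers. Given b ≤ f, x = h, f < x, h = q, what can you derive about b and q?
b < q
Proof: Because x = h and h = q, x = q. Since f < x, f < q. Since b ≤ f, b < q.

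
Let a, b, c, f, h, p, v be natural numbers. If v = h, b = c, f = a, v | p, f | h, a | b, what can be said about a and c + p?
a | c + p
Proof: From b = c and a | b, a | c. Because f = a and f | h, a | h. Because v = h and v | p, h | p. Since a | h, a | p. Because a | c, a | c + p.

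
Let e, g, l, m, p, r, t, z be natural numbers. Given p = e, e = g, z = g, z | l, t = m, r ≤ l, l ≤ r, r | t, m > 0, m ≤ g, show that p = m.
p = e and e = g, so p = g. z = g and z | l, hence g | l. r ≤ l and l ≤ r, therefore r = l. r | t, so l | t. From t = m, l | m. Since g | l, g | m. Since m > 0, g ≤ m. Because m ≤ g, g = m. p = g, so p = m.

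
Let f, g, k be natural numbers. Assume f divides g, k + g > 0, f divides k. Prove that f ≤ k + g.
Because f divides k and f divides g, f divides k + g. From k + g > 0, f ≤ k + g.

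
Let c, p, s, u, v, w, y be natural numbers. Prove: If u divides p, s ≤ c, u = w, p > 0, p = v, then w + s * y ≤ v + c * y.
u divides p and p > 0, hence u ≤ p. Since p = v, u ≤ v. Since u = w, w ≤ v. s ≤ c. By multiplying by a non-negative, s * y ≤ c * y. Since w ≤ v, w + s * y ≤ v + c * y.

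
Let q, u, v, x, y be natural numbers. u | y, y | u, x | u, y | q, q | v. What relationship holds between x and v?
x | v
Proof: u | y and y | u, therefore u = y. x | u, so x | y. From y | q, x | q. q | v, so x | v.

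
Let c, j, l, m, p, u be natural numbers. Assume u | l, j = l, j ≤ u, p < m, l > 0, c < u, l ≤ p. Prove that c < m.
Because u | l and l > 0, u ≤ l. From j = l and j ≤ u, l ≤ u. Since u ≤ l, u = l. c < u, so c < l. Because l ≤ p and p < m, l < m. c < l, so c < m.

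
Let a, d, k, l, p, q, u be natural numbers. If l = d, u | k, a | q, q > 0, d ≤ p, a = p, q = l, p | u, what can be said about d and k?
d | k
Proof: From q = l and l = d, q = d. a | q and q > 0, hence a ≤ q. a = p, so p ≤ q. q = d, so p ≤ d. d ≤ p, so p = d. p | u and u | k, therefore p | k. Since p = d, d | k.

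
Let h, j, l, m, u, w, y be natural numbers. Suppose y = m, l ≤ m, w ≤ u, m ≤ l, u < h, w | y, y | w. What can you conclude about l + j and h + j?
l + j < h + j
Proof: Since w | y and y | w, w = y. Since y = m, w = m. Because m ≤ l and l ≤ m, m = l. Because w = m, w = l. w ≤ u and u < h, therefore w < h. w = l, so l < h. Then l + j < h + j.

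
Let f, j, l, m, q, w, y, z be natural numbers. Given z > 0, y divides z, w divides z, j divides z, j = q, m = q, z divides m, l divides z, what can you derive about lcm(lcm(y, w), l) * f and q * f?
lcm(lcm(y, w), l) * f ≤ q * f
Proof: m = q and z divides m, so z divides q. j = q and j divides z, therefore q divides z. Since z divides q, z = q. y divides z and w divides z, therefore lcm(y, w) divides z. From l divides z, lcm(lcm(y, w), l) divides z. z > 0, so lcm(lcm(y, w), l) ≤ z. From z = q, lcm(lcm(y, w), l) ≤ q. By multiplying by a non-negative, lcm(lcm(y, w), l) * f ≤ q * f.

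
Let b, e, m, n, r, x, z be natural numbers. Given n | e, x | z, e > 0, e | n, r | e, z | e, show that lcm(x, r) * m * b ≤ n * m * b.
e | n and n | e, so e = n. From x | z and z | e, x | e. r | e, so lcm(x, r) | e. Since e > 0, lcm(x, r) ≤ e. e = n, so lcm(x, r) ≤ n. Then lcm(x, r) * m ≤ n * m. Then lcm(x, r) * m * b ≤ n * m * b.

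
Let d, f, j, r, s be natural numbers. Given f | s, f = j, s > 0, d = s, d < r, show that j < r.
f | s and s > 0, so f ≤ s. d = s and d < r, hence s < r. Since f ≤ s, f < r. f = j, so j < r.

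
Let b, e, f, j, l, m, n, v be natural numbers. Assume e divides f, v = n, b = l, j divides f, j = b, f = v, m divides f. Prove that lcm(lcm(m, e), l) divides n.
f = v and v = n, thus f = n. m divides f and e divides f, hence lcm(m, e) divides f. j = b and b = l, therefore j = l. j divides f, so l divides f. Since lcm(m, e) divides f, lcm(lcm(m, e), l) divides f. f = n, so lcm(lcm(m, e), l) divides n.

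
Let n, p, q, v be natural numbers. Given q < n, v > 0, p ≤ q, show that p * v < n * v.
From p ≤ q and q < n, p < n. v > 0, so p * v < n * v.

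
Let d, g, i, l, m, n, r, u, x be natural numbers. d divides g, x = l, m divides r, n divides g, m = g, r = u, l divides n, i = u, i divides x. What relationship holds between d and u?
d divides u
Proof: r = u and m divides r, thus m divides u. m = g, so g divides u. Since x = l and i divides x, i divides l. i = u, so u divides l. l divides n, so u divides n. Because n divides g, u divides g. Because g divides u, g = u. Since d divides g, d divides u.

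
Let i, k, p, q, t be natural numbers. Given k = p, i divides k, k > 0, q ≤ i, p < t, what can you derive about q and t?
q < t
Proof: From i divides k and k > 0, i ≤ k. Because q ≤ i, q ≤ k. Since k = p, q ≤ p. Since p < t, q < t.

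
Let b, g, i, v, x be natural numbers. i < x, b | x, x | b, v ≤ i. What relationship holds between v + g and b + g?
v + g < b + g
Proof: x | b and b | x, so x = b. v ≤ i and i < x, thus v < x. Since x = b, v < b. Then v + g < b + g.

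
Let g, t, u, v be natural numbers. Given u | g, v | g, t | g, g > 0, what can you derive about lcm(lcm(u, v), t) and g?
lcm(lcm(u, v), t) ≤ g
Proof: Since u | g and v | g, lcm(u, v) | g. t | g, so lcm(lcm(u, v), t) | g. From g > 0, lcm(lcm(u, v), t) ≤ g.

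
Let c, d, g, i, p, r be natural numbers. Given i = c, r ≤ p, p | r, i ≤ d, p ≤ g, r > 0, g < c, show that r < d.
p | r and r > 0, hence p ≤ r. r ≤ p, so p = r. p ≤ g and g < c, so p < c. i = c and i ≤ d, thus c ≤ d. Since p < c, p < d. Since p = r, r < d.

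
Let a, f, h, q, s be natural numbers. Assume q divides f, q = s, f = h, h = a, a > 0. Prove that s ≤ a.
Since f = h and h = a, f = a. Since q divides f, q divides a. Since q = s, s divides a. Since a > 0, s ≤ a.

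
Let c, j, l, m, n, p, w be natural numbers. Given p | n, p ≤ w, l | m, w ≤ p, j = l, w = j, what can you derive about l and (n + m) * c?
l | (n + m) * c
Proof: Since p ≤ w and w ≤ p, p = w. Since w = j, p = j. Because j = l, p = l. p | n, so l | n. Since l | m, l | n + m. Then l | (n + m) * c.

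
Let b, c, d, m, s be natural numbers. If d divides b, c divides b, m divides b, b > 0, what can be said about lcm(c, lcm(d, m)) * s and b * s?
lcm(c, lcm(d, m)) * s ≤ b * s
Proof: d divides b and m divides b, thus lcm(d, m) divides b. Since c divides b, lcm(c, lcm(d, m)) divides b. Since b > 0, lcm(c, lcm(d, m)) ≤ b. By multiplying by a non-negative, lcm(c, lcm(d, m)) * s ≤ b * s.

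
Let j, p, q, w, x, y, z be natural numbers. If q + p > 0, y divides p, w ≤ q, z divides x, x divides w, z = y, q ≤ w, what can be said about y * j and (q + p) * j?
y * j ≤ (q + p) * j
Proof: w ≤ q and q ≤ w, hence w = q. z divides x and x divides w, hence z divides w. Since z = y, y divides w. Since w = q, y divides q. y divides p, so y divides q + p. Since q + p > 0, y ≤ q + p. By multiplying by a non-negative, y * j ≤ (q + p) * j.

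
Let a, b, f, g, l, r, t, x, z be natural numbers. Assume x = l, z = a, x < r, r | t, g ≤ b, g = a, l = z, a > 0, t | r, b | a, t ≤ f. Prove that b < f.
g = a and g ≤ b, hence a ≤ b. b | a and a > 0, therefore b ≤ a. a ≤ b, so a = b. l = z and z = a, therefore l = a. x = l and x < r, therefore l < r. Because l = a, a < r. a = b, so b < r. Since t | r and r | t, t = r. t ≤ f, so r ≤ f. Since b < r, b < f.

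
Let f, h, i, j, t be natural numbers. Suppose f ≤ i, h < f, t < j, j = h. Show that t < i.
Since j = h and t < j, t < h. h < f and f ≤ i, therefore h < i. Since t < h, t < i.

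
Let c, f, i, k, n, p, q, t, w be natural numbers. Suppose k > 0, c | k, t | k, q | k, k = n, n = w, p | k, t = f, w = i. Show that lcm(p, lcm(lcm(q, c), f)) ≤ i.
k = n and n = w, therefore k = w. Because w = i, k = i. Because q | k and c | k, lcm(q, c) | k. Because t = f and t | k, f | k. Because lcm(q, c) | k, lcm(lcm(q, c), f) | k. p | k, so lcm(p, lcm(lcm(q, c), f)) | k. Since k > 0, lcm(p, lcm(lcm(q, c), f)) ≤ k. Since k = i, lcm(p, lcm(lcm(q, c), f)) ≤ i.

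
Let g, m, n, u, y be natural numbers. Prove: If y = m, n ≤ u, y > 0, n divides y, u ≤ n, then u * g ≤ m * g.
n ≤ u and u ≤ n, hence n = u. From n divides y and y > 0, n ≤ y. Since n = u, u ≤ y. Since y = m, u ≤ m. By multiplying by a non-negative, u * g ≤ m * g.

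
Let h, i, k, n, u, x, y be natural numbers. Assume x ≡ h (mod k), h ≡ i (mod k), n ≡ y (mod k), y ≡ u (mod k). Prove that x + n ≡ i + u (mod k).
Since x ≡ h (mod k) and h ≡ i (mod k), x ≡ i (mod k). Because n ≡ y (mod k) and y ≡ u (mod k), n ≡ u (mod k). Since x ≡ i (mod k), by adding congruences, x + n ≡ i + u (mod k).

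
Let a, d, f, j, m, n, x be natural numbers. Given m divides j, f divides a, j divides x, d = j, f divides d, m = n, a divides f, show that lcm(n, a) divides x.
Since m = n and m divides j, n divides j. f divides a and a divides f, therefore f = a. d = j and f divides d, thus f divides j. Since f = a, a divides j. n divides j, so lcm(n, a) divides j. Since j divides x, lcm(n, a) divides x.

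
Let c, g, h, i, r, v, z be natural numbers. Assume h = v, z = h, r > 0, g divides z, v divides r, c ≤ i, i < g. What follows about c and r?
c < r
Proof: c ≤ i and i < g, hence c < g. Because z = h and h = v, z = v. Since g divides z, g divides v. v divides r, so g divides r. Because r > 0, g ≤ r. c < g, so c < r.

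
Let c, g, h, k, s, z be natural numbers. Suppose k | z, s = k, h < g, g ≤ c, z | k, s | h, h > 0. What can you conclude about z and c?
z < c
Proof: Since k | z and z | k, k = z. s = k and s | h, thus k | h. Since h > 0, k ≤ h. Since h < g and g ≤ c, h < c. k ≤ h, so k < c. k = z, so z < c.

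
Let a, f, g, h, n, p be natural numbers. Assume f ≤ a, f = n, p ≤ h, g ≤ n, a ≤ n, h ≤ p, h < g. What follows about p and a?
p < a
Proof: f = n and f ≤ a, thus n ≤ a. Since a ≤ n, n = a. h ≤ p and p ≤ h, therefore h = p. From h < g and g ≤ n, h < n. From h = p, p < n. n = a, so p < a.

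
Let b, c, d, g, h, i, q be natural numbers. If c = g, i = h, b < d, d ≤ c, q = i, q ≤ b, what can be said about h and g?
h < g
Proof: Since q = i and i = h, q = h. Since q ≤ b, h ≤ b. Since b < d, h < d. Because d ≤ c, h < c. c = g, so h < g.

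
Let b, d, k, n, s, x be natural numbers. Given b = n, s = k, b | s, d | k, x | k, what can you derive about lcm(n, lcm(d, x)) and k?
lcm(n, lcm(d, x)) | k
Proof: s = k and b | s, so b | k. Since b = n, n | k. From d | k and x | k, lcm(d, x) | k. n | k, so lcm(n, lcm(d, x)) | k.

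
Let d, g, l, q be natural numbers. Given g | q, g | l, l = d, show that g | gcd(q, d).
l = d and g | l, so g | d. g | q, so g | gcd(q, d).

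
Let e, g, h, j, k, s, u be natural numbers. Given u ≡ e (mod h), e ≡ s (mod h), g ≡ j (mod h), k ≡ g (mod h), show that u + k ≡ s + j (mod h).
From u ≡ e (mod h) and e ≡ s (mod h), u ≡ s (mod h). Since k ≡ g (mod h) and g ≡ j (mod h), k ≡ j (mod h). Since u ≡ s (mod h), u + k ≡ s + j (mod h).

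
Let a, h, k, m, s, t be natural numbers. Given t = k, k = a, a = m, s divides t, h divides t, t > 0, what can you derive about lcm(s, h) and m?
lcm(s, h) ≤ m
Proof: t = k and k = a, hence t = a. From a = m, t = m. Since s divides t and h divides t, lcm(s, h) divides t. t > 0, so lcm(s, h) ≤ t. t = m, so lcm(s, h) ≤ m.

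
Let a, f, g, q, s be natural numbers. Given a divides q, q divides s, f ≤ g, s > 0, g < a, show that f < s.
From f ≤ g and g < a, f < a. From a divides q and q divides s, a divides s. Since s > 0, a ≤ s. Since f < a, f < s.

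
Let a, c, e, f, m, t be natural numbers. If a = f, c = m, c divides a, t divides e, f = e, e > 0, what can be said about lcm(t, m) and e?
lcm(t, m) ≤ e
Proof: Because a = f and c divides a, c divides f. f = e, so c divides e. Because c = m, m divides e. Since t divides e, lcm(t, m) divides e. e > 0, so lcm(t, m) ≤ e.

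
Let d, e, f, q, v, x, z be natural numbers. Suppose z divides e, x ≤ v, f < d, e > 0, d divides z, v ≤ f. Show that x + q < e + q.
Since v ≤ f and f < d, v < d. x ≤ v, so x < d. Since d divides z and z divides e, d divides e. e > 0, so d ≤ e. x < d, so x < e. Then x + q < e + q.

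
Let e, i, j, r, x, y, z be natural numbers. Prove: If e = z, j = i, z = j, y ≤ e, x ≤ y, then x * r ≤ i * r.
Because z = j and j = i, z = i. x ≤ y and y ≤ e, so x ≤ e. Since e = z, x ≤ z. Since z = i, x ≤ i. Then x * r ≤ i * r.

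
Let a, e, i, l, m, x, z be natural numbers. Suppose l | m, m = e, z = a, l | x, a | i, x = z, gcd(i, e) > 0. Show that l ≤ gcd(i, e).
x = z and z = a, therefore x = a. Since l | x, l | a. Because a | i, l | i. Because m = e and l | m, l | e. l | i, so l | gcd(i, e). Since gcd(i, e) > 0, l ≤ gcd(i, e).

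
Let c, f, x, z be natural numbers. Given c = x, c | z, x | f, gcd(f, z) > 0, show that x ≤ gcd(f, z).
c = x and c | z, thus x | z. x | f, so x | gcd(f, z). gcd(f, z) > 0, so x ≤ gcd(f, z).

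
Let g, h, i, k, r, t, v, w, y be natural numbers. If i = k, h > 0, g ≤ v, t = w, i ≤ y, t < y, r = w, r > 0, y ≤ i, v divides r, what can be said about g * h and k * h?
g * h < k * h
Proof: Since y ≤ i and i ≤ y, y = i. Since i = k, y = k. v divides r and r > 0, thus v ≤ r. From r = w, v ≤ w. g ≤ v, so g ≤ w. Since t = w and t < y, w < y. g ≤ w, so g < y. y = k, so g < k. Since h > 0, by multiplying by a positive, g * h < k * h.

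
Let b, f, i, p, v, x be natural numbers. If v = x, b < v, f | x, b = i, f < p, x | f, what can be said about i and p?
i < p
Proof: x | f and f | x, hence x = f. Since v = x, v = f. Because b = i and b < v, i < v. Since v = f, i < f. From f < p, i < p.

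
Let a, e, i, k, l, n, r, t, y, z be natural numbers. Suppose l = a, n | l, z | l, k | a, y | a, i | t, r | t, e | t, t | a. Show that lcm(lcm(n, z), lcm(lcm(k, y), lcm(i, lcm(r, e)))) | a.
Because n | l and z | l, lcm(n, z) | l. Since l = a, lcm(n, z) | a. k | a and y | a, hence lcm(k, y) | a. From r | t and e | t, lcm(r, e) | t. i | t, so lcm(i, lcm(r, e)) | t. Since t | a, lcm(i, lcm(r, e)) | a. lcm(k, y) | a, so lcm(lcm(k, y), lcm(i, lcm(r, e))) | a. lcm(n, z) | a, so lcm(lcm(n, z), lcm(lcm(k, y), lcm(i, lcm(r, e)))) | a.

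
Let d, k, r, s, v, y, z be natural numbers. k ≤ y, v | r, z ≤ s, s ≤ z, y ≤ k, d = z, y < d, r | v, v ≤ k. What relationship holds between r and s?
r < s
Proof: v | r and r | v, therefore v = r. From z ≤ s and s ≤ z, z = s. Because d = z, d = s. Because y ≤ k and k ≤ y, y = k. Since y < d, k < d. v ≤ k, so v < d. d = s, so v < s. Since v = r, r < s.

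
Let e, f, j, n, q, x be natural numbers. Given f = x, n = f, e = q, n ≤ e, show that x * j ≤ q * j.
n = f and f = x, so n = x. e = q and n ≤ e, therefore n ≤ q. Because n = x, x ≤ q. By multiplying by a non-negative, x * j ≤ q * j.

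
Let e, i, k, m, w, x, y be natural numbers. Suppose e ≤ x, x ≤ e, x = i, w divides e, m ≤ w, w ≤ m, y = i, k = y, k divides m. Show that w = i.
e ≤ x and x ≤ e, hence e = x. Because x = i, e = i. Since w divides e, w divides i. m ≤ w and w ≤ m, hence m = w. Because k = y and k divides m, y divides m. Because y = i, i divides m. Since m = w, i divides w. Since w divides i, w = i.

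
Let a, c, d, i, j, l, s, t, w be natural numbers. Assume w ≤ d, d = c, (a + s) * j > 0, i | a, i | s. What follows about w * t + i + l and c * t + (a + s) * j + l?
w * t + i + l ≤ c * t + (a + s) * j + l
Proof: d = c and w ≤ d, thus w ≤ c. Then w * t ≤ c * t. i | a and i | s, hence i | a + s. Then i | (a + s) * j. (a + s) * j > 0, so i ≤ (a + s) * j. Since w * t ≤ c * t, w * t + i ≤ c * t + (a + s) * j. Then w * t + i + l ≤ c * t + (a + s) * j + l.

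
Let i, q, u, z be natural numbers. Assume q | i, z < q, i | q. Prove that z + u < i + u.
q | i and i | q, therefore q = i. z < q, so z < i. Then z + u < i + u.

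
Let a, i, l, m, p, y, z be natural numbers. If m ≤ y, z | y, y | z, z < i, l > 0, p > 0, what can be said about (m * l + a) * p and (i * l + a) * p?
(m * l + a) * p < (i * l + a) * p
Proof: z | y and y | z, so z = y. Since z < i, y < i. Since m ≤ y, m < i. Since l > 0, m * l < i * l. Then m * l + a < i * l + a. p > 0, so (m * l + a) * p < (i * l + a) * p.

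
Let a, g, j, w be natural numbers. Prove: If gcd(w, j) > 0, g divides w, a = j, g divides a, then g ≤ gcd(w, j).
a = j and g divides a, hence g divides j. Since g divides w, g divides gcd(w, j). Because gcd(w, j) > 0, g ≤ gcd(w, j).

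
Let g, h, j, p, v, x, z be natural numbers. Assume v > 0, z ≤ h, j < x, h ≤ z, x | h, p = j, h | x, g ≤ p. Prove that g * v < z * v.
Since p = j and g ≤ p, g ≤ j. From x | h and h | x, x = h. h ≤ z and z ≤ h, therefore h = z. x = h, so x = z. j < x, so j < z. g ≤ j, so g < z. v > 0, so g * v < z * v.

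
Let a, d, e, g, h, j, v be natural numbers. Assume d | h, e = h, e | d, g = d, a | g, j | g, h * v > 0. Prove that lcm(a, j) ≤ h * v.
From e = h and e | d, h | d. Since d | h, d = h. Since a | g and j | g, lcm(a, j) | g. Because g = d, lcm(a, j) | d. d = h, so lcm(a, j) | h. Then lcm(a, j) | h * v. Since h * v > 0, lcm(a, j) ≤ h * v.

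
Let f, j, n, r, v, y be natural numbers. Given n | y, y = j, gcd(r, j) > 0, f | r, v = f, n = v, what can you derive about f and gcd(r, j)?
f ≤ gcd(r, j)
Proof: n = v and v = f, thus n = f. y = j and n | y, hence n | j. Because n = f, f | j. From f | r, f | gcd(r, j). gcd(r, j) > 0, so f ≤ gcd(r, j).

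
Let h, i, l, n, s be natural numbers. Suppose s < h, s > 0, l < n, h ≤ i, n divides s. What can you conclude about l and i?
l < i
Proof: n divides s and s > 0, so n ≤ s. Since s < h and h ≤ i, s < i. Since n ≤ s, n < i. Since l < n, l < i.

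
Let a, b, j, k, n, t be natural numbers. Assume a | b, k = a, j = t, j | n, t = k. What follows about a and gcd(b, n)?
a | gcd(b, n)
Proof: From t = k and k = a, t = a. j = t and j | n, so t | n. From t = a, a | n. a | b, so a | gcd(b, n).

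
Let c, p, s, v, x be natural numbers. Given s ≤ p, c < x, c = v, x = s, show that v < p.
x = s and c < x, hence c < s. Because c = v, v < s. Since s ≤ p, v < p.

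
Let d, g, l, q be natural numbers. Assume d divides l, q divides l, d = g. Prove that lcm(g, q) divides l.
d = g and d divides l, thus g divides l. Since q divides l, lcm(g, q) divides l.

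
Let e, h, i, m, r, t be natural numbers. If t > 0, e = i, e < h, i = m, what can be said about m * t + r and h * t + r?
m * t + r < h * t + r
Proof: e = i and i = m, therefore e = m. From e < h, m < h. t > 0, so m * t < h * t. Then m * t + r < h * t + r.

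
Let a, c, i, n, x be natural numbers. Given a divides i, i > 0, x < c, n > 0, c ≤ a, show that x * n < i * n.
From a divides i and i > 0, a ≤ i. c ≤ a, so c ≤ i. Since x < c, x < i. Since n > 0, by multiplying by a positive, x * n < i * n.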